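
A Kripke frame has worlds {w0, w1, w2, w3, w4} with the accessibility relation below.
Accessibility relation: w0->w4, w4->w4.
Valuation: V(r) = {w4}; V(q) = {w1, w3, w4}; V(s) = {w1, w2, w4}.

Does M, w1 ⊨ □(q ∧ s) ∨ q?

Yes

At w1: □(q ∧ s) is true, q is true, so □(q ∧ s) ∨ q is true.
  At w1: no accessible worlds, so □(q ∧ s) holds vacuously.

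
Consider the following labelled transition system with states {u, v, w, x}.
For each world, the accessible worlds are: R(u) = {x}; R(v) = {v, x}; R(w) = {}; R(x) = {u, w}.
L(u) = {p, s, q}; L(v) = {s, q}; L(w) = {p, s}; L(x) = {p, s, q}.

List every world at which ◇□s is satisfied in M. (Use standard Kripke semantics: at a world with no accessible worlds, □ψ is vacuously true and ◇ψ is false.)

Let φ = ◇□s. Evaluate φ at each world:
  u (successors {x}): φ is true.
  v (successors {v, x}): φ is true.
  w (successors ∅): φ is false.
  x (successors {u, w}): φ is true.
For instance, at v:
  At v: ◇□s requires □s at some successor in {v, x}.
    □s holds at v, so ◇□s is true at v.
      At v: □s requires s at every successor {v, x}.
        At v: s is true.
        At x: s is true.
      So □s is true at v.
Satisfying worlds: {u, v, x}

u, v, x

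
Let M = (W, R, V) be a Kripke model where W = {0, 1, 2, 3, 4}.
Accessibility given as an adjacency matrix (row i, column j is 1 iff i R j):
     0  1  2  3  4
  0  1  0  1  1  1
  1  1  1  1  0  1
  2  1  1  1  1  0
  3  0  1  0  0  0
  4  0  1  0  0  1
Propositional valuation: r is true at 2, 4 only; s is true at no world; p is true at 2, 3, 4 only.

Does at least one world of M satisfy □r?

Let φ = □r. Evaluate φ at each world:
  0 (successors {0, 2, 3, 4}): φ is false.
  1 (successors {0, 1, 2, 4}): φ is false.
  2 (successors {0, 1, 2, 3}): φ is false.
  3 (successors {1}): φ is false.
  4 (successors {1, 4}): φ is false.
For instance, at 1:
  At 1: □r requires r at every successor {0, 1, 2, 4}.
    r fails at 0, so □r is false at 1.

No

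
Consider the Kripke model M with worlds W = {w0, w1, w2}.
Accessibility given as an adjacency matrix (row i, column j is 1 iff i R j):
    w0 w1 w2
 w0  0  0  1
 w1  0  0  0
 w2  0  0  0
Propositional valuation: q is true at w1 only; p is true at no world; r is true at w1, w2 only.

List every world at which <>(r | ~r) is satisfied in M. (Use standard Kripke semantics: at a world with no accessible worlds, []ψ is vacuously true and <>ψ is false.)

w0

Let φ = <>(r | ~r). Evaluate φ at each world:
  w0 (successors {w2}): φ is true.
  w1 (successors ∅): φ is false.
  w2 (successors ∅): φ is false.
For instance, at w0:
  At w0: <>(r | ~r) requires r | ~r at some successor in {w2}.
    r | ~r holds at w2, so <>(r | ~r) is true at w0.
Satisfying worlds: {w0}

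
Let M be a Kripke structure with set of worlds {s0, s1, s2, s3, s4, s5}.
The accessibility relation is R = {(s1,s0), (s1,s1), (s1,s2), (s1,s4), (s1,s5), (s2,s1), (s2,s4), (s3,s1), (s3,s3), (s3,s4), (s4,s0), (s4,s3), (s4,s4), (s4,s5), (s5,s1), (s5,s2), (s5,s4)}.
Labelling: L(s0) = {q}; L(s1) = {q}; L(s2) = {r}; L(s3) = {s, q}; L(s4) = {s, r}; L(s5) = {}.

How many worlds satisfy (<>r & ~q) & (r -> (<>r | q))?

Recall that <>ψ holds at a world iff ψ holds at some accessible world.
Let φ = (<>r & ~q) & (r -> (<>r | q)). Evaluate φ at each world:
  s0 (successors ∅): φ is false.
  s1 (successors {s0, s1, s2, s4, s5}): φ is false.
  s2 (successors {s1, s4}): φ is true.
  s3 (successors {s1, s3, s4}): φ is false.
  s4 (successors {s0, s3, s4, s5}): φ is true.
  s5 (successors {s1, s2, s4}): φ is true.
For instance, at s5:
  At s5: <>r & ~q is true, r -> (<>r | q) is true, so (<>r & ~q) & (r -> (<>r | q)) is true.
    At s5: <>r is true, ~q is true, so <>r & ~q is true.
      At s5: <>r requires r at some successor in {s1, s2, s4}.
        r holds at s2, so <>r is true at s5.
    At s5: r is false, <>r | q is true, so r -> (<>r | q) is true.
      At s5: <>r is true, q is false, so <>r | q is true.
Satisfying worlds: {s2, s4, s5}

3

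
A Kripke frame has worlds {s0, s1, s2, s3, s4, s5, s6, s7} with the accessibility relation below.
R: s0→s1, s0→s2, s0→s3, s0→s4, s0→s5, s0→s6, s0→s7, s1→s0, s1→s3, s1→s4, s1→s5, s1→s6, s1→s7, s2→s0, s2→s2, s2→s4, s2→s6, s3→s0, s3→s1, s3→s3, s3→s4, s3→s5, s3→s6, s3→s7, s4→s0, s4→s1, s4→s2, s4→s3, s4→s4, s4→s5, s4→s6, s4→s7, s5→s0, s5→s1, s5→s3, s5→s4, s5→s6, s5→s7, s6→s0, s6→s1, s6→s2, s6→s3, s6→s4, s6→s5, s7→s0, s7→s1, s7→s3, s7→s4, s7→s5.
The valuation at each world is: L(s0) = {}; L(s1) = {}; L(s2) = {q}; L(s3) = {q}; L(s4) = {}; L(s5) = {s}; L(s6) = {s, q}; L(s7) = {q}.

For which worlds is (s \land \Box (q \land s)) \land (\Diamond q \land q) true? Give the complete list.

Recall that \Box ψ holds at a world iff ψ holds at every accessible world, and \Diamond ψ holds iff ψ holds at some accessible world.
Let φ = (s \land \Box (q \land s)) \land (\Diamond q \land q). Evaluate φ at each world:
  s0 (successors {s1, s2, s3, s4, s5, s6, s7}): φ is false.
  s1 (successors {s0, s3, s4, s5, s6, s7}): φ is false.
  s2 (successors {s0, s2, s4, s6}): φ is false.
  s3 (successors {s0, s1, s3, s4, s5, s6, s7}): φ is false.
  s4 (successors {s0, s1, s2, s3, s4, s5, s6, s7}): φ is false.
  s5 (successors {s0, s1, s3, s4, s6, s7}): φ is false.
  s6 (successors {s0, s1, s2, s3, s4, s5}): φ is false.
  s7 (successors {s0, s1, s3, s4, s5}): φ is false.
For instance, at s1:
  At s1: s \land \Box (q \land s) is false, \Diamond q \land q is false, so (s \land \Box (q \land s)) \land (\Diamond q \land q) is false.
    At s1: s is false, \Box (q \land s) is false, so s \land \Box (q \land s) is false.
      At s1: \Box (q \land s) requires q \land s at every successor {s0, s3, s4, s5, s6, s7}.
        q \land s fails at s0, so \Box (q \land s) is false at s1.
    At s1: \Diamond q is true, q is false, so \Diamond q \land q is false.
      At s1: \Diamond q requires q at some successor in {s0, s3, s4, s5, s6, s7}.
        q holds at s3, so \Diamond q is true at s1.
Satisfying worlds: none.

none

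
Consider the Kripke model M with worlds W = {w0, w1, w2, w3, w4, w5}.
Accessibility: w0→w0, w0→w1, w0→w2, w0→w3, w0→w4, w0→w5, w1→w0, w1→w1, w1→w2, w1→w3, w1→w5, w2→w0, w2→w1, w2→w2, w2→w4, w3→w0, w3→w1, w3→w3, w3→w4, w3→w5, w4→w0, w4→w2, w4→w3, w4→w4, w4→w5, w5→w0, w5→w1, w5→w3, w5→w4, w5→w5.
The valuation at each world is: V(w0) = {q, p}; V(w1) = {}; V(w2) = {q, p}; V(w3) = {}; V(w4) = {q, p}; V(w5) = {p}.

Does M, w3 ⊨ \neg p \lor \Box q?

At w3: \neg p is true, \Box q is false, so \neg p \lor \Box q is true.
  At w3: \Box q requires q at every successor {w0, w1, w3, w4, w5}.
    q fails at w1, so \Box q is false at w3.

Yes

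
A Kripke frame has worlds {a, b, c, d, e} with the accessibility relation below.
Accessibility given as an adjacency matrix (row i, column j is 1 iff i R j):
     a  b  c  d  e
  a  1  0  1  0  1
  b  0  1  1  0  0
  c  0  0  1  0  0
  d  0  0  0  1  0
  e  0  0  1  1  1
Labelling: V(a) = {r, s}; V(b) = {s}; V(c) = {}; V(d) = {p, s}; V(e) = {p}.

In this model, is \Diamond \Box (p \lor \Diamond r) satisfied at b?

At b: \Diamond \Box (p \lor \Diamond r) requires \Box (p \lor \Diamond r) at some successor in {b, c}.
  At b: \Box (p \lor \Diamond r) is false.
  At c: \Box (p \lor \Diamond r) is false.
So \Diamond \Box (p \lor \Diamond r) is false at b.

No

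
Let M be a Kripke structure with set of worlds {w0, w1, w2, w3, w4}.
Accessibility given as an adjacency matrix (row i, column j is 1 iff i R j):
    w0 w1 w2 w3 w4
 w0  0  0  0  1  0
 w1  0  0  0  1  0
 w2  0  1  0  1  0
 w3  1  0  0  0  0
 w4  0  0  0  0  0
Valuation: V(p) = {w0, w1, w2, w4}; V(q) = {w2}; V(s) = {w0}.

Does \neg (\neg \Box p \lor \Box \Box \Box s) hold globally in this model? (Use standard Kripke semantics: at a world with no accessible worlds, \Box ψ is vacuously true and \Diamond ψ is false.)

No

Recall that \Box ψ holds at a world iff ψ holds at every accessible world, and \Diamond ψ holds iff ψ holds at some accessible world.
Let φ = \neg (\neg \Box p \lor \Box \Box \Box s). Evaluate φ at each world:
  w0 (successors {w3}): φ is false.
  w1 (successors {w3}): φ is false.
  w2 (successors {w1, w3}): φ is false.
  w3 (successors {w0}): φ is false.
  w4 (successors ∅): φ is false.
Detail at w0 (counterexample):
  At w0: \neg \Box p \lor \Box \Box \Box s is true, so \neg (\neg \Box p \lor \Box \Box \Box s) is false.
    At w0: \neg \Box p is true, \Box \Box \Box s is false, so \neg \Box p \lor \Box \Box \Box s is true.
      At w0: \Box p is false, so \neg \Box p is true.
      At w0: \Box \Box \Box s requires \Box \Box s at every successor {w3}.
        \Box \Box s fails at w3, so \Box \Box \Box s is false at w0.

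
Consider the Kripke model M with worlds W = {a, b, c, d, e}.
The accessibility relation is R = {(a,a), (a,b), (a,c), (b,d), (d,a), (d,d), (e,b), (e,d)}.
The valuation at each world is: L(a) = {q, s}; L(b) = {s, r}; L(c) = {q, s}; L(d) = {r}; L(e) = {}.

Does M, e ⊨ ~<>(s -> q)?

Recall that <>ψ holds at a world iff ψ holds at some accessible world.
At e: <>(s -> q) is true, so ~<>(s -> q) is false.
  At e: <>(s -> q) requires s -> q at some successor in {b, d}.
    s -> q holds at d, so <>(s -> q) is true at e.

No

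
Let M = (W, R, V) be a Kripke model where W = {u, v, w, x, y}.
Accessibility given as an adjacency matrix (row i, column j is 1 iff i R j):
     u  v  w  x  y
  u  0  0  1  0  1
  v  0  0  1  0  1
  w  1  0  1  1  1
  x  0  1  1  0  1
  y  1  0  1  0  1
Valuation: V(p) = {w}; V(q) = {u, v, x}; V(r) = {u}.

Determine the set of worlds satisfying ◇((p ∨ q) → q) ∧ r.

u

Let φ = ◇((p ∨ q) → q) ∧ r. Evaluate φ at each world:
  u (successors {w, y}): φ is true.
  v (successors {w, y}): φ is false.
  w (successors {u, w, x, y}): φ is false.
  x (successors {v, w, y}): φ is false.
  y (successors {u, w, y}): φ is false.
For instance, at v:
  At v: ◇((p ∨ q) → q) is true, r is false, so ◇((p ∨ q) → q) ∧ r is false.
    At v: ◇((p ∨ q) → q) requires (p ∨ q) → q at some successor in {w, y}.
      (p ∨ q) → q holds at y, so ◇((p ∨ q) → q) is true at v.
Satisfying worlds: {u}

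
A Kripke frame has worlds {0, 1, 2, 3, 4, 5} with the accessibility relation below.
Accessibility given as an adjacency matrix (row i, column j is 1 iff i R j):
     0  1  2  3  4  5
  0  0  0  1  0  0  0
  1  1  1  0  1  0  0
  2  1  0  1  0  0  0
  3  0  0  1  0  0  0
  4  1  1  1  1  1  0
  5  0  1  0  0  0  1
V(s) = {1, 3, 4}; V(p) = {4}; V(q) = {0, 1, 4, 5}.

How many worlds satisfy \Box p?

0

Let φ = \Box p. Evaluate φ at each world:
  0 (successors {2}): φ is false.
  1 (successors {0, 1, 3}): φ is false.
  2 (successors {0, 2}): φ is false.
  3 (successors {2}): φ is false.
  4 (successors {0, 1, 2, 3, 4}): φ is false.
  5 (successors {1, 5}): φ is false.
For instance, at 2:
  At 2: \Box p requires p at every successor {0, 2}.
    p fails at 0, so \Box p is false at 2.
Satisfying worlds: none.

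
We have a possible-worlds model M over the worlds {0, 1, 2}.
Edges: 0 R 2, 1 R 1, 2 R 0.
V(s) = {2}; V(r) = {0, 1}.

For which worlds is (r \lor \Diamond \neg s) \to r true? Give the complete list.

0, 1

Let φ = (r \lor \Diamond \neg s) \to r. Evaluate φ at each world:
  0 (successors {2}): φ is true.
  1 (successors {1}): φ is true.
  2 (successors {0}): φ is false.
For instance, at 1:
  At 1: r \lor \Diamond \neg s is true, r is true, so (r \lor \Diamond \neg s) \to r is true.
    At 1: r is true, \Diamond \neg s is true, so r \lor \Diamond \neg s is true.
      At 1: \Diamond \neg s requires \neg s at some successor in {1}.
        \neg s holds at 1, so \Diamond \neg s is true at 1.
Satisfying worlds: {0, 1}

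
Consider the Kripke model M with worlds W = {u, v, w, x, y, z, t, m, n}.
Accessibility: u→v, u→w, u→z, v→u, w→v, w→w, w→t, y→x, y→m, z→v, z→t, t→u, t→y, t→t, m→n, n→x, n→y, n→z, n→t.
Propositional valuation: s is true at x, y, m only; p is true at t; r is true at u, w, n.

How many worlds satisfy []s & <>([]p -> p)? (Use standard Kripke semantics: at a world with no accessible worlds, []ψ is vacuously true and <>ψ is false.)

1

Let φ = []s & <>([]p -> p). Evaluate φ at each world:
  u (successors {v, w, z}): φ is false.
  v (successors {u}): φ is false.
  w (successors {v, w, t}): φ is false.
  x (successors ∅): φ is false.
  y (successors {x, m}): φ is true.
  z (successors {v, t}): φ is false.
  t (successors {u, y, t}): φ is false.
  m (successors {n}): φ is false.
  n (successors {x, y, z, t}): φ is false.
For instance, at w:
  At w: []s is false, <>([]p -> p) is true, so []s & <>([]p -> p) is false.
    At w: []s requires s at every successor {v, w, t}.
      s fails at v, so []s is false at w.
    At w: <>([]p -> p) requires []p -> p at some successor in {v, w, t}.
      []p -> p holds at v, so <>([]p -> p) is true at w.
Satisfying worlds: {y}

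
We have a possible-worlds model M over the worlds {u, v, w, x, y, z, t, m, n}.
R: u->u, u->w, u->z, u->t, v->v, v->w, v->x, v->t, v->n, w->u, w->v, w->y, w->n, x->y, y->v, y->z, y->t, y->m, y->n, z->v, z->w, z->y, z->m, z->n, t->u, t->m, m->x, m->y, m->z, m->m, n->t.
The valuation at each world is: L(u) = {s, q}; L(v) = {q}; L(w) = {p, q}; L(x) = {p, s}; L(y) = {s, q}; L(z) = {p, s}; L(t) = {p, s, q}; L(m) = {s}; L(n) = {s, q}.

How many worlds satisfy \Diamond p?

Let φ = \Diamond p. Evaluate φ at each world:
  u (successors {u, w, z, t}): φ is true.
  v (successors {v, w, x, t, n}): φ is true.
  w (successors {u, v, y, n}): φ is false.
  x (successors {y}): φ is false.
  y (successors {v, z, t, m, n}): φ is true.
  z (successors {v, w, y, m, n}): φ is true.
  t (successors {u, m}): φ is false.
  m (successors {x, y, z, m}): φ is true.
  n (successors {t}): φ is true.
For instance, at t:
  At t: \Diamond p requires p at some successor in {u, m}.
    At u: p is false.
    At m: p is false.
  So \Diamond p is false at t.
Satisfying worlds: {u, v, y, z, m, n}

6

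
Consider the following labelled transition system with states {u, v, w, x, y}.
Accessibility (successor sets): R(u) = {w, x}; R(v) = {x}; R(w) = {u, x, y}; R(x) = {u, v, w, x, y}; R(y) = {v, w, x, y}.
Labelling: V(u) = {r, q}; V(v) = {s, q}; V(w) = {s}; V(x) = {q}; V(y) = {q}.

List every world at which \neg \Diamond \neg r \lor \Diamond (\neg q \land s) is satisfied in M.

u, x, y

Let φ = \neg \Diamond \neg r \lor \Diamond (\neg q \land s). Evaluate φ at each world:
  u (successors {w, x}): φ is true.
  v (successors {x}): φ is false.
  w (successors {u, x, y}): φ is false.
  x (successors {u, v, w, x, y}): φ is true.
  y (successors {v, w, x, y}): φ is true.
For instance, at w:
  At w: \neg \Diamond \neg r is false, \Diamond (\neg q \land s) is false, so \neg \Diamond \neg r \lor \Diamond (\neg q \land s) is false.
    At w: \Diamond \neg r is true, so \neg \Diamond \neg r is false.
      At w: \Diamond \neg r requires \neg r at some successor in {u, x, y}.
        \neg r holds at x, so \Diamond \neg r is true at w.
    At w: \Diamond (\neg q \land s) requires \neg q \land s at some successor in {u, x, y}.
      At u: \neg q \land s is false.
      At x: \neg q \land s is false.
      At y: \neg q \land s is false.
    So \Diamond (\neg q \land s) is false at w.
Satisfying worlds: {u, x, y}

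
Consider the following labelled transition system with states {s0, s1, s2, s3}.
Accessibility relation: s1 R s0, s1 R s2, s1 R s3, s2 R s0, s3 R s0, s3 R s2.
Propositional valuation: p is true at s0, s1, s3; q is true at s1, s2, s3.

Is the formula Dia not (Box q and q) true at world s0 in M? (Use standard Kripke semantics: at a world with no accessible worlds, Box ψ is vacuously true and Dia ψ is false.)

No

Recall that Box ψ holds at a world iff ψ holds at every accessible world, and Dia ψ holds iff ψ holds at some accessible world.
At s0: no accessible worlds, so Dia not (Box q and q) is false.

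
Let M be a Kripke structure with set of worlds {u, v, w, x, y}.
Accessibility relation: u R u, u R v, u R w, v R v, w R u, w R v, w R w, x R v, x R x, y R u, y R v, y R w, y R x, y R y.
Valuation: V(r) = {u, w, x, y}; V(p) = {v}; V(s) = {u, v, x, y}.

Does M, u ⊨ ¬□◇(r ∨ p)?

At u: □◇(r ∨ p) is true, so ¬□◇(r ∨ p) is false.
  At u: □◇(r ∨ p) requires ◇(r ∨ p) at every successor {u, v, w}.
      At u: ◇(r ∨ p) requires r ∨ p at some successor in {u, v, w}.
        r ∨ p holds at u, so ◇(r ∨ p) is true at u.
      At v: ◇(r ∨ p) requires r ∨ p at some successor in {v}.
        r ∨ p holds at v, so ◇(r ∨ p) is true at v.
      At w: ◇(r ∨ p) requires r ∨ p at some successor in {u, v, w}.
        r ∨ p holds at u, so ◇(r ∨ p) is true at w.
  So □◇(r ∨ p) is true at u.

No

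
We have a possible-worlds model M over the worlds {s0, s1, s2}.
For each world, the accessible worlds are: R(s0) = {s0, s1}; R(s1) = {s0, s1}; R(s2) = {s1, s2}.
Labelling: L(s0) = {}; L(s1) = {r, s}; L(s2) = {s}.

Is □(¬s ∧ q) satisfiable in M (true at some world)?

Recall that □ψ holds at a world iff ψ holds at every accessible world, and ◇ψ holds iff ψ holds at some accessible world.
Let φ = □(¬s ∧ q). Evaluate φ at each world:
  s0 (successors {s0, s1}): φ is false.
  s1 (successors {s0, s1}): φ is false.
  s2 (successors {s1, s2}): φ is false.
For instance, at s1:
  At s1: □(¬s ∧ q) requires ¬s ∧ q at every successor {s0, s1}.
    ¬s ∧ q fails at s0, so □(¬s ∧ q) is false at s1.

No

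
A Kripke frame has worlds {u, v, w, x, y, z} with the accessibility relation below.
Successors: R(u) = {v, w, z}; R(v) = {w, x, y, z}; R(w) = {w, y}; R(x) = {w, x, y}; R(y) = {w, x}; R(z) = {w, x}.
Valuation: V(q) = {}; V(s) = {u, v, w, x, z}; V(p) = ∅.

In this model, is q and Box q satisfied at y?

No

At y: q is false, Box q is false, so q and Box q is false.
  At y: Box q requires q at every successor {w, x}.
    q fails at w, so Box q is false at y.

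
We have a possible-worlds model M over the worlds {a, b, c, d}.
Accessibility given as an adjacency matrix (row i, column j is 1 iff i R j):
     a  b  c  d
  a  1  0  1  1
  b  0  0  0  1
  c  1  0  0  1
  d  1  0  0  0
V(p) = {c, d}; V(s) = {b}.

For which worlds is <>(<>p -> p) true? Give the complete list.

Let φ = <>(<>p -> p). Evaluate φ at each world:
  a (successors {a, c, d}): φ is true.
  b (successors {d}): φ is true.
  c (successors {a, d}): φ is true.
  d (successors {a}): φ is false.
For instance, at a:
  At a: <>(<>p -> p) requires <>p -> p at some successor in {a, c, d}.
    <>p -> p holds at c, so <>(<>p -> p) is true at a.
      At c: <>p is true, p is true, so <>p -> p is true.
Satisfying worlds: {a, b, c}

a, b, c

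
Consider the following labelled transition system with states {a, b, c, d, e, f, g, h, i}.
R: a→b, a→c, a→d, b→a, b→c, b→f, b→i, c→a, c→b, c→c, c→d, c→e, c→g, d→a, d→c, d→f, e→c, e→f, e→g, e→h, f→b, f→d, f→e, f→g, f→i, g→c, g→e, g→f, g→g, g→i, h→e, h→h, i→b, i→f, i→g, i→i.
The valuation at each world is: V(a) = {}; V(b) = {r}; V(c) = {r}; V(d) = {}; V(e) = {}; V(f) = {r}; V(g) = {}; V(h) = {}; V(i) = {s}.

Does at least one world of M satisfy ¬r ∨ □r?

Let φ = ¬r ∨ □r. Evaluate φ at each world:
  a (successors {b, c, d}): φ is true.
  b (successors {a, c, f, i}): φ is false.
  c (successors {a, b, c, d, e, g}): φ is false.
  d (successors {a, c, f}): φ is true.
  e (successors {c, f, g, h}): φ is true.
  f (successors {b, d, e, g, i}): φ is false.
  g (successors {c, e, f, g, i}): φ is true.
  h (successors {e, h}): φ is true.
  i (successors {b, f, g, i}): φ is true.
Detail at a (witness):
  At a: ¬r is true, □r is false, so ¬r ∨ □r is true.
    At a: □r requires r at every successor {b, c, d}.
      r fails at d, so □r is false at a.

Yes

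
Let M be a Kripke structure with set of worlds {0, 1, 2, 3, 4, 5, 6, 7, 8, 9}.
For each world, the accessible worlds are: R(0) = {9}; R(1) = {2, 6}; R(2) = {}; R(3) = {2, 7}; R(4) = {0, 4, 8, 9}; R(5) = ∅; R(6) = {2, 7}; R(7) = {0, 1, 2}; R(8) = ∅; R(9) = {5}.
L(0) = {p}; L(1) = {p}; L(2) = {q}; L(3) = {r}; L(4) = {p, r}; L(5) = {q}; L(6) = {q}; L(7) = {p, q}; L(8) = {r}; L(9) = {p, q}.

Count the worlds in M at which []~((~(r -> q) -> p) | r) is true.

Let φ = []~((~(r -> q) -> p) | r). Evaluate φ at each world:
  0 (successors {9}): φ is false.
  1 (successors {2, 6}): φ is false.
  2 (successors ∅): φ is true.
  3 (successors {2, 7}): φ is false.
  4 (successors {0, 4, 8, 9}): φ is false.
  5 (successors ∅): φ is true.
  6 (successors {2, 7}): φ is false.
  7 (successors {0, 1, 2}): φ is false.
  8 (successors ∅): φ is true.
  9 (successors {5}): φ is false.
For instance, at 4:
  At 4: []~((~(r -> q) -> p) | r) requires ~((~(r -> q) -> p) | r) at every successor {0, 4, 8, 9}.
    ~((~(r -> q) -> p) | r) fails at 0, so []~((~(r -> q) -> p) | r) is false at 4.
Satisfying worlds: {2, 5, 8}

3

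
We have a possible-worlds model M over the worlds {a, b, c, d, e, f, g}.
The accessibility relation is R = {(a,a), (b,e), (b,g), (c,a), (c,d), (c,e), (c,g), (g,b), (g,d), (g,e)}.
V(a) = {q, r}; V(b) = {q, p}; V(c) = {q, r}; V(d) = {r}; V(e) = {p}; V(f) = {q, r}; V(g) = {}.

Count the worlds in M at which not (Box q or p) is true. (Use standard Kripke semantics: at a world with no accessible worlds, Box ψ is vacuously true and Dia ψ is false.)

Let φ = not (Box q or p). Evaluate φ at each world:
  a (successors {a}): φ is false.
  b (successors {e, g}): φ is false.
  c (successors {a, d, e, g}): φ is true.
  d (successors ∅): φ is false.
  e (successors ∅): φ is false.
  f (successors ∅): φ is false.
  g (successors {b, d, e}): φ is true.
For instance, at b:
  At b: Box q or p is true, so not (Box q or p) is false.
    At b: Box q is false, p is true, so Box q or p is true.
      At b: Box q requires q at every successor {e, g}.
        q fails at e, so Box q is false at b.
Satisfying worlds: {c, g}

2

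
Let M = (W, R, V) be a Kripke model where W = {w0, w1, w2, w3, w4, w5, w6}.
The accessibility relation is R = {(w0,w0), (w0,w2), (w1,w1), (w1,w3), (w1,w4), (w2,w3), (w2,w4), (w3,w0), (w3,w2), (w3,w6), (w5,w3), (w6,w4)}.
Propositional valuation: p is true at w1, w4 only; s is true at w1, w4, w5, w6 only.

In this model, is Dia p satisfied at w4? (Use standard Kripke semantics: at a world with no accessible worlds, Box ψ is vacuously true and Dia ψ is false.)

No

Recall that Dia ψ holds at a world iff ψ holds at some accessible world.
At w4: no accessible worlds, so Dia p is false.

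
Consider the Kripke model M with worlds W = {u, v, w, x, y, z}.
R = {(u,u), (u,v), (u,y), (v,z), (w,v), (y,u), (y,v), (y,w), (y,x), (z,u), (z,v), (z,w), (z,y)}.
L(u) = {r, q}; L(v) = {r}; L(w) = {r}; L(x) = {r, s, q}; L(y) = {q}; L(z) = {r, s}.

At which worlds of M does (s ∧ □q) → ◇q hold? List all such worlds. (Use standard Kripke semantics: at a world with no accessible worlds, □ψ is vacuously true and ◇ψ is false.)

u, v, w, y, z

Let φ = (s ∧ □q) → ◇q. Evaluate φ at each world:
  u (successors {u, v, y}): φ is true.
  v (successors {z}): φ is true.
  w (successors {v}): φ is true.
  x (successors ∅): φ is false.
  y (successors {u, v, w, x}): φ is true.
  z (successors {u, v, w, y}): φ is true.
For instance, at w:
  At w: s ∧ □q is false, ◇q is false, so (s ∧ □q) → ◇q is true.
    At w: s is false, □q is false, so s ∧ □q is false.
      At w: □q requires q at every successor {v}.
        q fails at v, so □q is false at w.
    At w: ◇q requires q at some successor in {v}.
      At v: q is false.
    So ◇q is false at w.
Satisfying worlds: {u, v, w, y, z}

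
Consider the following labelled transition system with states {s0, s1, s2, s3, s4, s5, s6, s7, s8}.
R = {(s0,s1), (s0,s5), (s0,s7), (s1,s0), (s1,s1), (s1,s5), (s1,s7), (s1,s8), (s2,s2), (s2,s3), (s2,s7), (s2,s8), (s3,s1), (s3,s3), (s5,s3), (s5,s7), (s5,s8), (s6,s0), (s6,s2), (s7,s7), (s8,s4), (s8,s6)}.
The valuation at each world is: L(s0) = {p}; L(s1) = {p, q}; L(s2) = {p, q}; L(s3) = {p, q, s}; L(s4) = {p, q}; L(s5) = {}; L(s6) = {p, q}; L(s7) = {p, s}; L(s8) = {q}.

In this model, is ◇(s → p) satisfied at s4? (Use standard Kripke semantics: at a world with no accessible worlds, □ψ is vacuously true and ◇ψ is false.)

No

At s4: no accessible worlds, so ◇(s → p) is false.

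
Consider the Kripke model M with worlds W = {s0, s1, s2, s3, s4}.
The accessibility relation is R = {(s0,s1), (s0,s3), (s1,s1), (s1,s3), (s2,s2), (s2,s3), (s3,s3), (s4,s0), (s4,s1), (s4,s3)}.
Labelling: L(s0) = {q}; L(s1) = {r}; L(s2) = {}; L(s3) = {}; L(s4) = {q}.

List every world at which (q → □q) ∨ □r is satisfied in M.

Recall that □ψ holds at a world iff ψ holds at every accessible world, and ◇ψ holds iff ψ holds at some accessible world.
Let φ = (q → □q) ∨ □r. Evaluate φ at each world:
  s0 (successors {s1, s3}): φ is false.
  s1 (successors {s1, s3}): φ is true.
  s2 (successors {s2, s3}): φ is true.
  s3 (successors {s3}): φ is true.
  s4 (successors {s0, s1, s3}): φ is false.
For instance, at s2:
  At s2: q → □q is true, □r is false, so (q → □q) ∨ □r is true.
    At s2: q is false, □q is false, so q → □q is true.
      At s2: □q requires q at every successor {s2, s3}.
        q fails at s2, so □q is false at s2.
    At s2: □r requires r at every successor {s2, s3}.
      r fails at s2, so □r is false at s2.
Satisfying worlds: {s1, s2, s3}

s1, s2, s3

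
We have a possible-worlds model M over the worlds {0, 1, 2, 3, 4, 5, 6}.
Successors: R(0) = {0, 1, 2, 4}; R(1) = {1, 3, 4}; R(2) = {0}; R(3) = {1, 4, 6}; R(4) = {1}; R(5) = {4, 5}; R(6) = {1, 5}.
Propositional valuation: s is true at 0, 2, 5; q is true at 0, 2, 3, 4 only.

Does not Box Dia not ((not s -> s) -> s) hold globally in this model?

Let φ = not Box Dia not ((not s -> s) -> s). Evaluate φ at each world:
  0 (successors {0, 1, 2, 4}): φ is true.
  1 (successors {1, 3, 4}): φ is true.
  2 (successors {0}): φ is true.
  3 (successors {1, 4, 6}): φ is true.
  4 (successors {1}): φ is true.
  5 (successors {4, 5}): φ is true.
  6 (successors {1, 5}): φ is true.
For instance, at 0:
  At 0: Box Dia not ((not s -> s) -> s) is false, so not Box Dia not ((not s -> s) -> s) is true.
    At 0: Box Dia not ((not s -> s) -> s) requires Dia not ((not s -> s) -> s) at every successor {0, 1, 2, 4}.
      Dia not ((not s -> s) -> s) fails at 0, so Box Dia not ((not s -> s) -> s) is false at 0.

Yes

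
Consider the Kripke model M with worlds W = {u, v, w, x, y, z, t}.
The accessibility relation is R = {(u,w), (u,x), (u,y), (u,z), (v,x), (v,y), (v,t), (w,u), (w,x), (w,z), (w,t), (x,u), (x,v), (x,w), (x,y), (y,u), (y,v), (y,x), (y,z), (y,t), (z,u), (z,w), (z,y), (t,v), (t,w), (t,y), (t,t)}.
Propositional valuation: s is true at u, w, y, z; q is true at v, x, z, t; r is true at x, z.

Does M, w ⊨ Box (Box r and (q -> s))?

At w: Box (Box r and (q -> s)) requires Box r and (q -> s) at every successor {u, x, z, t}.
  Box r and (q -> s) fails at u, so Box (Box r and (q -> s)) is false at w.
    At u: Box r is false, q -> s is true, so Box r and (q -> s) is false.
      At u: Box r requires r at every successor {w, x, y, z}.
        r fails at w, so Box r is false at u.

No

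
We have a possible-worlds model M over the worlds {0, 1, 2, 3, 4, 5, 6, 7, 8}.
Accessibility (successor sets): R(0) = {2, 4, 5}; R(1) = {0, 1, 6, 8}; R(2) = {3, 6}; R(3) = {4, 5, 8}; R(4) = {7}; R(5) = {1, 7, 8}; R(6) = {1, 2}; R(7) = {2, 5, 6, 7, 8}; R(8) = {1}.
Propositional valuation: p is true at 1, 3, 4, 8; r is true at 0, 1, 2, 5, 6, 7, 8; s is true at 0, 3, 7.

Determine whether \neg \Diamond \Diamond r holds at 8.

No

At 8: \Diamond \Diamond r is true, so \neg \Diamond \Diamond r is false.
  At 8: \Diamond \Diamond r requires \Diamond r at some successor in {1}.
    \Diamond r holds at 1, so \Diamond \Diamond r is true at 8.
      At 1: \Diamond r requires r at some successor in {0, 1, 6, 8}.
        r holds at 0, so \Diamond r is true at 1.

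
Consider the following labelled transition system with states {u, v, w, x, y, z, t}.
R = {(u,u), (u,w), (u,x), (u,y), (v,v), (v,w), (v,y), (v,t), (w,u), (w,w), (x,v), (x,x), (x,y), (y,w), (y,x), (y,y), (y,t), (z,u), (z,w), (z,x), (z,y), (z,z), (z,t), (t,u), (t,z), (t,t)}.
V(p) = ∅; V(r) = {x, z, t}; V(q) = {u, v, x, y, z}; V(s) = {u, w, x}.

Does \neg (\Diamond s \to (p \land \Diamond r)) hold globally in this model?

Yes

Let φ = \neg (\Diamond s \to (p \land \Diamond r)). Evaluate φ at each world:
  u (successors {u, w, x, y}): φ is true.
  v (successors {v, w, y, t}): φ is true.
  w (successors {u, w}): φ is true.
  x (successors {v, x, y}): φ is true.
  y (successors {w, x, y, t}): φ is true.
  z (successors {u, w, x, y, z, t}): φ is true.
  t (successors {u, z, t}): φ is true.
For instance, at u:
  At u: \Diamond s \to (p \land \Diamond r) is false, so \neg (\Diamond s \to (p \land \Diamond r)) is true.
    At u: \Diamond s is true, p \land \Diamond r is false, so \Diamond s \to (p \land \Diamond r) is false.
      At u: \Diamond s requires s at some successor in {u, w, x, y}.
        s holds at u, so \Diamond s is true at u.
      At u: p is false, \Diamond r is true, so p \land \Diamond r is false.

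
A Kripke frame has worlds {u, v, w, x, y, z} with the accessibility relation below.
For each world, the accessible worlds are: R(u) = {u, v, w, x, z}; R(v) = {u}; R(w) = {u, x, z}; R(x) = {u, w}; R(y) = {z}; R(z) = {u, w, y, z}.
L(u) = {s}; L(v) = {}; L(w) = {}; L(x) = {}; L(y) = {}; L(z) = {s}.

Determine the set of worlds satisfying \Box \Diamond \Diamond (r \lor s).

u, v, w, x, y, z

Let φ = \Box \Diamond \Diamond (r \lor s). Evaluate φ at each world:
  u (successors {u, v, w, x, z}): φ is true.
  v (successors {u}): φ is true.
  w (successors {u, x, z}): φ is true.
  x (successors {u, w}): φ is true.
  y (successors {z}): φ is true.
  z (successors {u, w, y, z}): φ is true.
For instance, at v:
  At v: \Box \Diamond \Diamond (r \lor s) requires \Diamond \Diamond (r \lor s) at every successor {u}.
      At u: \Diamond \Diamond (r \lor s) requires \Diamond (r \lor s) at some successor in {u, v, w, x, z}.
        \Diamond (r \lor s) holds at u, so \Diamond \Diamond (r \lor s) is true at u.
  So \Box \Diamond \Diamond (r \lor s) is true at v.
Satisfying worlds: {u, v, w, x, y, z}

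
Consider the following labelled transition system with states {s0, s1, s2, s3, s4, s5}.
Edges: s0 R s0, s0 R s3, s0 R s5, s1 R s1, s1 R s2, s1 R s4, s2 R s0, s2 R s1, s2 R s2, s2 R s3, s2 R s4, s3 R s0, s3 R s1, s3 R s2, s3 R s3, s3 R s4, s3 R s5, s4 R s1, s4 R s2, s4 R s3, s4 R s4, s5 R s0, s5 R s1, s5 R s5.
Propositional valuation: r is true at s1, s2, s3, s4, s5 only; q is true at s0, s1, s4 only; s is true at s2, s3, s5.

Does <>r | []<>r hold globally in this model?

Yes

Let φ = <>r | []<>r. Evaluate φ at each world:
  s0 (successors {s0, s3, s5}): φ is true.
  s1 (successors {s1, s2, s4}): φ is true.
  s2 (successors {s0, s1, s2, s3, s4}): φ is true.
  s3 (successors {s0, s1, s2, s3, s4, s5}): φ is true.
  s4 (successors {s1, s2, s3, s4}): φ is true.
  s5 (successors {s0, s1, s5}): φ is true.
For instance, at s5:
  At s5: <>r is true, []<>r is true, so <>r | []<>r is true.
    At s5: <>r requires r at some successor in {s0, s1, s5}.
      r holds at s1, so <>r is true at s5.
    At s5: []<>r requires <>r at every successor {s0, s1, s5}.
      At s0: <>r is true.
      At s1: <>r is true.
      At s5: <>r is true.
    So []<>r is true at s5.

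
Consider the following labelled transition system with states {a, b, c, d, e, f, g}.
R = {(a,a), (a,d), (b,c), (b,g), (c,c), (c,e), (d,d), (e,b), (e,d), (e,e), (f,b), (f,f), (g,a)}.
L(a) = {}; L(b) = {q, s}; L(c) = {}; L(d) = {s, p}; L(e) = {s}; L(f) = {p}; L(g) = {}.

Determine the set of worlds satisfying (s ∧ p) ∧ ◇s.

Let φ = (s ∧ p) ∧ ◇s. Evaluate φ at each world:
  a (successors {a, d}): φ is false.
  b (successors {c, g}): φ is false.
  c (successors {c, e}): φ is false.
  d (successors {d}): φ is true.
  e (successors {b, d, e}): φ is false.
  f (successors {b, f}): φ is false.
  g (successors {a}): φ is false.
For instance, at b:
  At b: s ∧ p is false, ◇s is false, so (s ∧ p) ∧ ◇s is false.
    At b: ◇s requires s at some successor in {c, g}.
      At c: s is false.
      At g: s is false.
    So ◇s is false at b.
Satisfying worlds: {d}

d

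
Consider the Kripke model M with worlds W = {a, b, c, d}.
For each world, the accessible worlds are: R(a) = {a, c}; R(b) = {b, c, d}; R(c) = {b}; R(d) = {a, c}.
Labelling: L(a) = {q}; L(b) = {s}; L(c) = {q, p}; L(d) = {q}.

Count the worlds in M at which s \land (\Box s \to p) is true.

Let φ = s \land (\Box s \to p). Evaluate φ at each world:
  a (successors {a, c}): φ is false.
  b (successors {b, c, d}): φ is true.
  c (successors {b}): φ is false.
  d (successors {a, c}): φ is false.
For instance, at a:
  At a: s is false, \Box s \to p is true, so s \land (\Box s \to p) is false.
    At a: \Box s is false, p is false, so \Box s \to p is true.
      At a: \Box s requires s at every successor {a, c}.
        s fails at a, so \Box s is false at a.
Satisfying worlds: {b}

1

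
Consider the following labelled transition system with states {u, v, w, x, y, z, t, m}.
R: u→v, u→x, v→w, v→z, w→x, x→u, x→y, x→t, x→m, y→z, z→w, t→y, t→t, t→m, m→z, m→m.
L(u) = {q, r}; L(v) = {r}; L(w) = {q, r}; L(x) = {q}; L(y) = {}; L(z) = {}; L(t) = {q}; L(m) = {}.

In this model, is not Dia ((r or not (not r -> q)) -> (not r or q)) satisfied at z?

No

At z: Dia ((r or not (not r -> q)) -> (not r or q)) is true, so not Dia ((r or not (not r -> q)) -> (not r or q)) is false.
  At z: Dia ((r or not (not r -> q)) -> (not r or q)) requires (r or not (not r -> q)) -> (not r or q) at some successor in {w}.
    (r or not (not r -> q)) -> (not r or q) holds at w, so Dia ((r or not (not r -> q)) -> (not r or q)) is true at z.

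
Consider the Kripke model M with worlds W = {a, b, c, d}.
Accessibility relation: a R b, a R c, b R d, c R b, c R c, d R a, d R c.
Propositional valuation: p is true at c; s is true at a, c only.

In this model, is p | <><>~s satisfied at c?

Recall that <>ψ holds at a world iff ψ holds at some accessible world.
At c: p is true, <><>~s is true, so p | <><>~s is true.
  At c: <><>~s requires <>~s at some successor in {b, c}.
    <>~s holds at b, so <><>~s is true at c.
      At b: <>~s requires ~s at some successor in {d}.
        ~s holds at d, so <>~s is true at b.

Yes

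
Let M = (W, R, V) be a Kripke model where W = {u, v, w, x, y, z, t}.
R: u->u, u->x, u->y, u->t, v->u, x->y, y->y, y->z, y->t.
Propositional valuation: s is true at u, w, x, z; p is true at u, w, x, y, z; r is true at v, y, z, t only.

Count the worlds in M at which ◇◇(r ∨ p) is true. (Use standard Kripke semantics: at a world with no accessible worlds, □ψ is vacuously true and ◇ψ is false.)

4

Recall that ◇ψ holds at a world iff ψ holds at some accessible world.
Let φ = ◇◇(r ∨ p). Evaluate φ at each world:
  u (successors {u, x, y, t}): φ is true.
  v (successors {u}): φ is true.
  w (successors ∅): φ is false.
  x (successors {y}): φ is true.
  y (successors {y, z, t}): φ is true.
  z (successors ∅): φ is false.
  t (successors ∅): φ is false.
For instance, at v:
  At v: ◇◇(r ∨ p) requires ◇(r ∨ p) at some successor in {u}.
    ◇(r ∨ p) holds at u, so ◇◇(r ∨ p) is true at v.
      At u: ◇(r ∨ p) requires r ∨ p at some successor in {u, x, y, t}.
        r ∨ p holds at u, so ◇(r ∨ p) is true at u.
Satisfying worlds: {u, v, x, y}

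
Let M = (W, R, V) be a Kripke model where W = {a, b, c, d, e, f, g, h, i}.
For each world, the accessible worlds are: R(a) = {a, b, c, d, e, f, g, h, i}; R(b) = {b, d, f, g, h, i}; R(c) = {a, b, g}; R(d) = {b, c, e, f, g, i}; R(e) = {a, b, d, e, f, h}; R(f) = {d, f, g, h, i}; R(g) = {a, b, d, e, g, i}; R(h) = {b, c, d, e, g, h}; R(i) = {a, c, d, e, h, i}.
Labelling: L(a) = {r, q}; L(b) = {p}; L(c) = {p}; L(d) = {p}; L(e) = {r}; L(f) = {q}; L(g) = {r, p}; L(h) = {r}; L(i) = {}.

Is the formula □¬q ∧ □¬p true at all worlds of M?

Let φ = □¬q ∧ □¬p. Evaluate φ at each world:
  a (successors {a, b, c, d, e, f, g, h, i}): φ is false.
  b (successors {b, d, f, g, h, i}): φ is false.
  c (successors {a, b, g}): φ is false.
  d (successors {b, c, e, f, g, i}): φ is false.
  e (successors {a, b, d, e, f, h}): φ is false.
  f (successors {d, f, g, h, i}): φ is false.
  g (successors {a, b, d, e, g, i}): φ is false.
  h (successors {b, c, d, e, g, h}): φ is false.
  i (successors {a, c, d, e, h, i}): φ is false.
Detail at a (counterexample):
  At a: □¬q is false, □¬p is false, so □¬q ∧ □¬p is false.
    At a: □¬q requires ¬q at every successor {a, b, c, d, e, f, g, h, i}.
      ¬q fails at a, so □¬q is false at a.
    At a: □¬p requires ¬p at every successor {a, b, c, d, e, f, g, h, i}.
      ¬p fails at b, so □¬p is false at a.

No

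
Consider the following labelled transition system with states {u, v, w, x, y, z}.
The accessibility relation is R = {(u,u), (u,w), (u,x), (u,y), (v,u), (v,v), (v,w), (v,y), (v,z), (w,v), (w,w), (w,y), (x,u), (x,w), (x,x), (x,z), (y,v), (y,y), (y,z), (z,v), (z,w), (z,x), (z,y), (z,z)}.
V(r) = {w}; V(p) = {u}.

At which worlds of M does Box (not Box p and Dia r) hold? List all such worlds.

x

Let φ = Box (not Box p and Dia r). Evaluate φ at each world:
  u (successors {u, w, x, y}): φ is false.
  v (successors {u, v, w, y, z}): φ is false.
  w (successors {v, w, y}): φ is false.
  x (successors {u, w, x, z}): φ is true.
  y (successors {v, y, z}): φ is false.
  z (successors {v, w, x, y, z}): φ is false.
For instance, at u:
  At u: Box (not Box p and Dia r) requires not Box p and Dia r at every successor {u, w, x, y}.
    not Box p and Dia r fails at y, so Box (not Box p and Dia r) is false at u.
      At y: not Box p is true, Dia r is false, so not Box p and Dia r is false.
Satisfying worlds: {x}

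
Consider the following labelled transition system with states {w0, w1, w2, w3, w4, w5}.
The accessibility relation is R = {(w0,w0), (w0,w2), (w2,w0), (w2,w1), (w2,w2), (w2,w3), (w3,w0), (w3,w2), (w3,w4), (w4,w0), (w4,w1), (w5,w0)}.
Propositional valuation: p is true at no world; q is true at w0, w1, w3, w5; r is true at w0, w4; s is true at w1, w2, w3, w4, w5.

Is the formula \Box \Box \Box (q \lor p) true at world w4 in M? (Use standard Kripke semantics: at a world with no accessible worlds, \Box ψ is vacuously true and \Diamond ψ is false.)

No

At w4: \Box \Box \Box (q \lor p) requires \Box \Box (q \lor p) at every successor {w0, w1}.
  \Box \Box (q \lor p) fails at w0, so \Box \Box \Box (q \lor p) is false at w4.
    At w0: \Box \Box (q \lor p) requires \Box (q \lor p) at every successor {w0, w2}.
      \Box (q \lor p) fails at w0, so \Box \Box (q \lor p) is false at w0.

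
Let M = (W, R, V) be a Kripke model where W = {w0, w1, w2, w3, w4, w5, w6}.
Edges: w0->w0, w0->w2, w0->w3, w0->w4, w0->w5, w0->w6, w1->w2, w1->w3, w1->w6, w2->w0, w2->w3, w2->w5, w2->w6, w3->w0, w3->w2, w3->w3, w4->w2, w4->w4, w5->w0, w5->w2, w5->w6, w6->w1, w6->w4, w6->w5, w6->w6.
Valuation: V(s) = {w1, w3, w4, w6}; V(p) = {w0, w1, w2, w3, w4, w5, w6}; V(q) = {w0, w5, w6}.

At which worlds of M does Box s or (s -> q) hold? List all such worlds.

w0, w2, w5, w6

Let φ = Box s or (s -> q). Evaluate φ at each world:
  w0 (successors {w0, w2, w3, w4, w5, w6}): φ is true.
  w1 (successors {w2, w3, w6}): φ is false.
  w2 (successors {w0, w3, w5, w6}): φ is true.
  w3 (successors {w0, w2, w3}): φ is false.
  w4 (successors {w2, w4}): φ is false.
  w5 (successors {w0, w2, w6}): φ is true.
  w6 (successors {w1, w4, w5, w6}): φ is true.
For instance, at w3:
  At w3: Box s is false, s -> q is false, so Box s or (s -> q) is false.
    At w3: Box s requires s at every successor {w0, w2, w3}.
      s fails at w0, so Box s is false at w3.
Satisfying worlds: {w0, w2, w5, w6}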